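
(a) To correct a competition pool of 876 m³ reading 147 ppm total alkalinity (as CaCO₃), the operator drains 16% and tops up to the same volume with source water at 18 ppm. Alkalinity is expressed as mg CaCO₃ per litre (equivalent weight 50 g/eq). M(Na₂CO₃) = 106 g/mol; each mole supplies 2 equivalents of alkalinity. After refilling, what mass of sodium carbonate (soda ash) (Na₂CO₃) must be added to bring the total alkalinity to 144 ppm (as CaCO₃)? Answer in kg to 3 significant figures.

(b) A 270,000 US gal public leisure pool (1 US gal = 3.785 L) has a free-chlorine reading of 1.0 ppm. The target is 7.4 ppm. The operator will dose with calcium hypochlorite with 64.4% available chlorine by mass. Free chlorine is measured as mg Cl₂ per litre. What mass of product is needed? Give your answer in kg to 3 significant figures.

(a) Volume: 876 m³ = 876,000 L.
(a) After draining 16% and refilling: 147 × 0.84 + 18 × 0.16 = 126.36 ppm.
(a) Deficit to target: 144 − 126.36 = 17.64 mg/L.
(a) As CaCO₃: 17.64 mg/L × 876,000 L = 15,450 g; ÷ 50 g/eq ÷ 2 = 154.5 mol Na₂CO₃.
(a) Mass: 154.5 × 106 = 16,380 g.

(b) Volume: 270,000 US gal × 3.785 L/gal = 1,021,950 L.
(b) Chlorine deficit: 7.4 − 1.0 = 6.4 ppm = 6.4 mg/L as Cl₂.
(b) Cl₂ equivalent needed: 6.4 mg/L × 1,021,950 L = 6,540,000 mg = 6540 g.
(b) Product at 64.4% available chlorine: 6540 / 0.644 = 10,160 g.

(a) 16.4 kg; (b) 10.2 kg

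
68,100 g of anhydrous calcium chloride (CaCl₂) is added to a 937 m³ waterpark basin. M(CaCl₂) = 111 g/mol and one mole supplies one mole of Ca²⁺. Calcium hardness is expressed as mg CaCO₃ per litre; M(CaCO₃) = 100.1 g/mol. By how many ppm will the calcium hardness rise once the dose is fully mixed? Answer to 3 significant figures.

Volume: 937 m³ = 937,000 L.
Moles of Ca²⁺: 68,100 g ÷ 111 g/mol = 613.5 mol.
As CaCO₃: 613.5 mol × 100.1 g/mol = 61,410 g.
Rise: 61,410 g / 937,000 L × 1000 = 65.54 mg/L.

65.5 ppm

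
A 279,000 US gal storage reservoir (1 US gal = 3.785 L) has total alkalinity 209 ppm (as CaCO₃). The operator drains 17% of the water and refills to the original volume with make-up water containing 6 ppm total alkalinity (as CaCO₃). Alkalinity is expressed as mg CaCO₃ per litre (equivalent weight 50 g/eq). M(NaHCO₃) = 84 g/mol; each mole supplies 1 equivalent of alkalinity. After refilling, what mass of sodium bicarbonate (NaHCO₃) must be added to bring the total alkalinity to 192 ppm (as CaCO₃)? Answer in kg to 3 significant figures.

Volume: 279,000 US gal × 3.785 L/gal = 1,056,015 L.
After draining 17% and refilling: 209 × 0.83 + 6 × 0.17 = 174.49 ppm.
Deficit to target: 192 − 174.49 = 17.51 mg/L.
As CaCO₃: 17.51 mg/L × 1,056,015 L = 18,490 g; ÷ 50 g/eq ÷ 1 = 369.8 mol NaHCO₃.
Mass: 369.8 × 84 = 31,060 g.

31.1 kg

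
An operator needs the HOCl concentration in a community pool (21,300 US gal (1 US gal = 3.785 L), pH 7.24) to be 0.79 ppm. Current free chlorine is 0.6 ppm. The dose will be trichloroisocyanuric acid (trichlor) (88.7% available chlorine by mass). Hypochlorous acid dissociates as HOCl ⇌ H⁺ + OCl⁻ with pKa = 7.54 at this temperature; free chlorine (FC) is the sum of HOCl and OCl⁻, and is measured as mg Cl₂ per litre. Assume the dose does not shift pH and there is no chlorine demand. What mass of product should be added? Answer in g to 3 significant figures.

53.3 g

Volume: 21,300 US gal × 3.785 L/gal = 80,620 L.
[OCl⁻]/[HOCl] = 10^(pH − pKa) = 10^(7.24 − 7.54) = 0.5012; fraction as HOCl = 1/(1 + 0.5012) = 0.6661.
Free chlorine required for 0.79 ppm HOCl: 0.79 / 0.6661 = 1.186 ppm.
FC to add: 1.186 − 0.6 = 0.5859 mg/L as Cl₂.
Cl₂ equivalent: 0.5859 mg/L × 80,620 L = 47.24 g.
Product at 88.7% available Cl: 47.24 / 0.887 = 53.26 g.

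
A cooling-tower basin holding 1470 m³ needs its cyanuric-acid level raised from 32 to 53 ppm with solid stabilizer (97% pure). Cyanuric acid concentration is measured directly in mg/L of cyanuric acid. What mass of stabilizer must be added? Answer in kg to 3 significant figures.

31.8 kg

Volume: 1470 m³ = 1,470,000 L.
CYA to add: (53 − 32) = 21 mg/L × 1,470,000 L = 30,870 g cyanuric acid.
At 97% purity: 30,870 / 0.97 = 31,820 g product.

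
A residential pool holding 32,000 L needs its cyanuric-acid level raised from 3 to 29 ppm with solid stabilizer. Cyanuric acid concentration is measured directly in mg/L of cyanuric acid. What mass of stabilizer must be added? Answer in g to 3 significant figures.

CYA to add: (29 − 3) = 26 mg/L × 32,000 L = 832 g cyanuric acid.

832 g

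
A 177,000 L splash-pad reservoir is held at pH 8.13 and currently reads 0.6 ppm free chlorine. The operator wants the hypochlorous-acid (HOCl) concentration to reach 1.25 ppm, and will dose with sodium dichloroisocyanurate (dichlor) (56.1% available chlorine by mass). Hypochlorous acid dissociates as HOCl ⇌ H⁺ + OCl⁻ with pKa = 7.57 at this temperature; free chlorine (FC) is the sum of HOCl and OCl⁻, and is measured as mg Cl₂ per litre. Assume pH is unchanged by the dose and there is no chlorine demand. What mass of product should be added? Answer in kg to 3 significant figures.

[OCl⁻]/[HOCl] = 10^(pH − pKa) = 10^(8.13 − 7.57) = 3.631; fraction as HOCl = 1/(1 + 3.631) = 0.2159.
Free chlorine required for 1.25 ppm HOCl: 1.25 / 0.2159 = 5.788 ppm.
FC to add: 5.788 − 0.6 = 5.188 mg/L as Cl₂.
Cl₂ equivalent: 5.188 mg/L × 177,000 L = 918.4 g.
Product at 56.1% available Cl: 918.4 / 0.561 = 1637 g.

1.64 kg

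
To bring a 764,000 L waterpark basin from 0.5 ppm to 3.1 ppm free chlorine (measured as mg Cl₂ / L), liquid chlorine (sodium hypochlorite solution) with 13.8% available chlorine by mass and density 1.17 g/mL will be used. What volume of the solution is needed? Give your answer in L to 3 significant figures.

12.3 L

Chlorine deficit: 3.1 − 0.5 = 2.6 ppm = 2.6 mg/L as Cl₂.
Cl₂ equivalent needed: 2.6 mg/L × 764,000 L = 1,986,000 mg = 1986 g.
Product at 13.8% available chlorine: 1986 / 0.138 = 14,390 g.
Volume at density 1.17 g/mL: 14,390 g ÷ 1.17 g/mL = 12,300 mL.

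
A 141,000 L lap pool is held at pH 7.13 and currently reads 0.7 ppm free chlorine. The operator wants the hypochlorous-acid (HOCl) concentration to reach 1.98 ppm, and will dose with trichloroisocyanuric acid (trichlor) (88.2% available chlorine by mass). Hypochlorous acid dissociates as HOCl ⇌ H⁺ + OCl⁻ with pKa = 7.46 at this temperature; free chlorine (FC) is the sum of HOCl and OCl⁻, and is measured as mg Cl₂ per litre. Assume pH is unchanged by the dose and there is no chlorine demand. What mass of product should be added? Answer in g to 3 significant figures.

[OCl⁻]/[HOCl] = 10^(pH − pKa) = 10^(7.13 − 7.46) = 0.4677; fraction as HOCl = 1/(1 + 0.4677) = 0.6813.
Free chlorine required for 1.98 ppm HOCl: 1.98 / 0.6813 = 2.906 ppm.
FC to add: 2.906 − 0.7 = 2.206 mg/L as Cl₂.
Cl₂ equivalent: 2.206 mg/L × 141,000 L = 311.1 g.
Product at 88.2% available Cl: 311.1 / 0.882 = 352.7 g.

353 g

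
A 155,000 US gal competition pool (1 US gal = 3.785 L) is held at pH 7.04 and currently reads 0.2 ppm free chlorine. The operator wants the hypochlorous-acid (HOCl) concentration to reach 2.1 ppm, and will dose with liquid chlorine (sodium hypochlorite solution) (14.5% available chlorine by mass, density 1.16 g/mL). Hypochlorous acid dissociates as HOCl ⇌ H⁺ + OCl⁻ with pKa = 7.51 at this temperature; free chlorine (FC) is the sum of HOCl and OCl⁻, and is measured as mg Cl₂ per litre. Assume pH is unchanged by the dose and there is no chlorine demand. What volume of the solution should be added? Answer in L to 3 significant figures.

Volume: 155,000 US gal × 3.785 L/gal = 586,675 L.
[OCl⁻]/[HOCl] = 10^(pH − pKa) = 10^(7.04 − 7.51) = 0.3388; fraction as HOCl = 1/(1 + 0.3388) = 0.7469.
Free chlorine required for 2.1 ppm HOCl: 2.1 / 0.7469 = 2.812 ppm.
FC to add: 2.812 − 0.2 = 2.612 mg/L as Cl₂.
Cl₂ equivalent: 2.612 mg/L × 586,675 L = 1532 g.
Product at 14.5% available Cl: 1532 / 0.145 = 10,570 g.
Volume: 10,570 g ÷ 1.16 g/mL = 9109 mL.

9.11 L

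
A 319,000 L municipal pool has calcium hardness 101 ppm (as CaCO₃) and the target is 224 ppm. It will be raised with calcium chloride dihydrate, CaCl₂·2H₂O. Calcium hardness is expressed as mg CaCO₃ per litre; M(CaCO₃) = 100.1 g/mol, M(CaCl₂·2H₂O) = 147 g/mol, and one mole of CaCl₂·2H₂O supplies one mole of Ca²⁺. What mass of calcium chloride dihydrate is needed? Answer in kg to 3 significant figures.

Hardness to add: (224 − 101) = 123 mg/L as CaCO₃ × 319,000 L = 39,240 g as CaCO₃.
Moles of Ca²⁺ (1 mol Ca²⁺ ≡ 1 mol CaCO₃): 39,240 / 100.1 g/mol = 392 mol.
Mass of CaCl₂·2H₂O: 392 × 147 = 57,620 g.

57.6 kg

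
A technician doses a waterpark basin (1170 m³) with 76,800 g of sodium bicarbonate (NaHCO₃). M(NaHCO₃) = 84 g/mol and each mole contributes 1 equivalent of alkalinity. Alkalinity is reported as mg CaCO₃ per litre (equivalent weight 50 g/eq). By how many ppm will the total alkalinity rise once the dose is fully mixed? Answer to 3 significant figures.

39.1 ppm

Volume: 1170 m³ = 1,170,000 L.
Moles of NaHCO₃: 76,800 g ÷ 84 g/mol = 914.3 mol → 914.3 eq of alkalinity.
As CaCO₃: 914.3 eq × 50 g/eq = 45,710 g.
Rise: 45,710 g / 1,170,000 L × 1000 = 39.07 mg/L.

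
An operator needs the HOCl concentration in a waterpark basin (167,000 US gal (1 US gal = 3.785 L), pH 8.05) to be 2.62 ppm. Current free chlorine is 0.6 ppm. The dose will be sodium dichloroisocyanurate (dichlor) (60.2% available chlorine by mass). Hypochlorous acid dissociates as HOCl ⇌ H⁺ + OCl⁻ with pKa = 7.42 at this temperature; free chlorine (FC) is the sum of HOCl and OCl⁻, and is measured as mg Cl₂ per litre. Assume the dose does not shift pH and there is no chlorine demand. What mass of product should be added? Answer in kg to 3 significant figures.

13.9 kg

Volume: 167,000 US gal × 3.785 L/gal = 632,095 L.
[OCl⁻]/[HOCl] = 10^(pH − pKa) = 10^(8.05 − 7.42) = 4.266; fraction as HOCl = 1/(1 + 4.266) = 0.1899.
Free chlorine required for 2.62 ppm HOCl: 2.62 / 0.1899 = 13.8 ppm.
FC to add: 13.8 − 0.6 = 13.2 mg/L as Cl₂.
Cl₂ equivalent: 13.2 mg/L × 632,095 L = 8341 g.
Product at 60.2% available Cl: 8341 / 0.602 = 13,860 g.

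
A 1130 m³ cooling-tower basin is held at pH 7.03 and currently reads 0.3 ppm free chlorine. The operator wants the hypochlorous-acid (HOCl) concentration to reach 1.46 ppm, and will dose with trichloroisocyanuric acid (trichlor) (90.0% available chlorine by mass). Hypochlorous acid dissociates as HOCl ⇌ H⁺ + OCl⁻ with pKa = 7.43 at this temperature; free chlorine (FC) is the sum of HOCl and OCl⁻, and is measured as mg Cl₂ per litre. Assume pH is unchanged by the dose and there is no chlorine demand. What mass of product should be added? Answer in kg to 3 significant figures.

Volume: 1130 m³ = 1,130,000 L.
[OCl⁻]/[HOCl] = 10^(pH − pKa) = 10^(7.03 − 7.43) = 0.3981; fraction as HOCl = 1/(1 + 0.3981) = 0.7153.
Free chlorine required for 1.46 ppm HOCl: 1.46 / 0.7153 = 2.041 ppm.
FC to add: 2.041 − 0.3 = 1.741 mg/L as Cl₂.
Cl₂ equivalent: 1.741 mg/L × 1,130,000 L = 1968 g.
Product at 90.0% available Cl: 1968 / 0.9 = 2186 g.

2.19 kg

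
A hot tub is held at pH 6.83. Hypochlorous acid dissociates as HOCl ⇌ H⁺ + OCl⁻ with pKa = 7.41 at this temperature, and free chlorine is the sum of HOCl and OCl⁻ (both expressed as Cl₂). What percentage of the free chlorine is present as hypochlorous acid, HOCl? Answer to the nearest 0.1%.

79.2%

[OCl⁻]/[HOCl] = 10^(pH − pKa) = 10^(6.83 − 7.41) = 10^-0.58 = 0.263.
Fraction as HOCl = 1 / (1 + 0.263) = 0.7917.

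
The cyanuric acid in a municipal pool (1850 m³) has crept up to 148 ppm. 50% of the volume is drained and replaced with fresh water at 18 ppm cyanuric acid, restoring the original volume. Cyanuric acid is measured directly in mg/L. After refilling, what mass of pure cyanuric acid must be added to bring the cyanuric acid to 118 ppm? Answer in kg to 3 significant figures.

Volume: 1850 m³ = 1,850,000 L.
After draining 50% and refilling: 148 × 0.50 + 18 × 0.50 = 83 ppm.
Deficit to target: 118 − 83 = 35 mg/L.
Mass: 35 mg/L × 1,850,000 L = 64,750 g cyanuric acid.

64.8 kg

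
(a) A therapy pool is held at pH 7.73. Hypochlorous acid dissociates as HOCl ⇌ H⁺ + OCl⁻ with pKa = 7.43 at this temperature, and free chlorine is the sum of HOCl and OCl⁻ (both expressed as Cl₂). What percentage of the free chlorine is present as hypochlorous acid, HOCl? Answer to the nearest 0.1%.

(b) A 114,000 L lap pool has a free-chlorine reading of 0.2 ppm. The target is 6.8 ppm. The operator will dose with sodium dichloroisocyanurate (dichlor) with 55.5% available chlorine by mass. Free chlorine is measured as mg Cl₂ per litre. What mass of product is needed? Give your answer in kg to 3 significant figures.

(a) 33.4%; (b) 1.36 kg

(a) [OCl⁻]/[HOCl] = 10^(pH − pKa) = 10^(7.73 − 7.43) = 10^0.30 = 1.995.
(a) Fraction as HOCl = 1 / (1 + 1.995) = 0.3339.

(b) Chlorine deficit: 6.8 − 0.2 = 6.6 ppm = 6.6 mg/L as Cl₂.
(b) Cl₂ equivalent needed: 6.6 mg/L × 114,000 L = 752,400 mg = 752.4 g.
(b) Product at 55.5% available chlorine: 752.4 / 0.555 = 1356 g.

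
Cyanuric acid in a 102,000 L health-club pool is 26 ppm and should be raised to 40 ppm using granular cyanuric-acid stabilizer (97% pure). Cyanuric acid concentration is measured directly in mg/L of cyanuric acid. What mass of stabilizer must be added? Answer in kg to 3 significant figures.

CYA to add: (40 − 26) = 14 mg/L × 102,000 L = 1428 g cyanuric acid.
At 97% purity: 1428 / 0.97 = 1472 g product.

1.47 kg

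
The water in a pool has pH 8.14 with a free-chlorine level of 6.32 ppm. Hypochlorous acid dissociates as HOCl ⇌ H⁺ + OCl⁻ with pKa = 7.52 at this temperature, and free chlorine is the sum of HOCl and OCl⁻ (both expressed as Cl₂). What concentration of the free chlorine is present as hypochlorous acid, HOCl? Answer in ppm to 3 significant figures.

[OCl⁻]/[HOCl] = 10^(pH − pKa) = 10^(8.14 − 7.52) = 10^0.62 = 4.169.
Fraction as HOCl = 1 / (1 + 4.169) = 0.1935.
HOCl = 0.1935 × 6.32 ppm = 1.223 ppm.

1.22 ppm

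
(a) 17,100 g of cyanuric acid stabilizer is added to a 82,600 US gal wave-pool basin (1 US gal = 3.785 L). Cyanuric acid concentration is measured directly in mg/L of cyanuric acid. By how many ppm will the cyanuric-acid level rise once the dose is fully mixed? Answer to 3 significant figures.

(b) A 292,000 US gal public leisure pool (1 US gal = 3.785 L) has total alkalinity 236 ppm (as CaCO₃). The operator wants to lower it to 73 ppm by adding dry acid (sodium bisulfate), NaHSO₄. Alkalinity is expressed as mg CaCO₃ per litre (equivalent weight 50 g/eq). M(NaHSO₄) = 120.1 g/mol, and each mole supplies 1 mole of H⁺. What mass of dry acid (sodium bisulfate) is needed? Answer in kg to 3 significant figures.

(a) 54.7 ppm; (b) 433 kg

(a) Volume: 82,600 US gal × 3.785 L/gal = 312,641 L.
(a) Rise: 17,100 g / 312,641 L × 1000 = 54.7 mg/L.

(b) Volume: 292,000 US gal × 3.785 L/gal = 1,105,220 L.
(b) Alkalinity to neutralize: (236 − 73) = 163 mg/L as CaCO₃ × 1,105,220 L = 180,200 g as CaCO₃.
(b) Equivalents of H⁺ required: 180,200 ÷ 50 g/eq = 3603 eq = 3603 mol NaHSO₄.
(b) Mass of NaHSO₄: 3603 × 120.1 = 432,700 g.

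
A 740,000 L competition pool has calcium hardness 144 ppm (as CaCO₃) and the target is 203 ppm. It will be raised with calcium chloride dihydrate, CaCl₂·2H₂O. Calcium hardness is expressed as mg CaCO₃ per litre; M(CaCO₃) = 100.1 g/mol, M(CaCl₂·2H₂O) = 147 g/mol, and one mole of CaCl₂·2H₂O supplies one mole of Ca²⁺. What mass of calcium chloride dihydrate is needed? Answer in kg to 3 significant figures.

64.1 kg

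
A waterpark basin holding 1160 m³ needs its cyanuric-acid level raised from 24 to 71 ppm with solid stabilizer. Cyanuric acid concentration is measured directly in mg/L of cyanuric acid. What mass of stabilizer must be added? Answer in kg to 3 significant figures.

54.5 kg

Volume: 1160 m³ = 1,160,000 L.
CYA to add: (71 − 24) = 47 mg/L × 1,160,000 L = 54,520 g cyanuric acid.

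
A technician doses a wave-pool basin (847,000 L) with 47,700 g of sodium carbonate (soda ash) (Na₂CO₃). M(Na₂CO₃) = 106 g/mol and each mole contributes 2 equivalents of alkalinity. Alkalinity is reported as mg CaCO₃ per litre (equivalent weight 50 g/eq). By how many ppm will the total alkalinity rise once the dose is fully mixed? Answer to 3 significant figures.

Moles of Na₂CO₃: 47,700 g ÷ 106 g/mol = 450 mol → 900 eq of alkalinity.
As CaCO₃: 900 eq × 50 g/eq = 45,000 g.
Rise: 45,000 g / 847,000 L × 1000 = 53.13 mg/L.

53.1 ppm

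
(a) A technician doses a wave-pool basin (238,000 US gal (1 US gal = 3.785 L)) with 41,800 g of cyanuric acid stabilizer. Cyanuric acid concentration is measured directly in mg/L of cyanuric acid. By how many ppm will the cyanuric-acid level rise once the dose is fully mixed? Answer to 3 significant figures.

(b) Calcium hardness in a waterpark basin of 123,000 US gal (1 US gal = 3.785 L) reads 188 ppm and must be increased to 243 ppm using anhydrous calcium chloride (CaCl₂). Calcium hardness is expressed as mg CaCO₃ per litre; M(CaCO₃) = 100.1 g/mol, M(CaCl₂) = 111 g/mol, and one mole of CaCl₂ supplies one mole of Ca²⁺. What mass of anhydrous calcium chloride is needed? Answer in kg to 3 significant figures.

(a) 46.4 ppm; (b) 28.4 kg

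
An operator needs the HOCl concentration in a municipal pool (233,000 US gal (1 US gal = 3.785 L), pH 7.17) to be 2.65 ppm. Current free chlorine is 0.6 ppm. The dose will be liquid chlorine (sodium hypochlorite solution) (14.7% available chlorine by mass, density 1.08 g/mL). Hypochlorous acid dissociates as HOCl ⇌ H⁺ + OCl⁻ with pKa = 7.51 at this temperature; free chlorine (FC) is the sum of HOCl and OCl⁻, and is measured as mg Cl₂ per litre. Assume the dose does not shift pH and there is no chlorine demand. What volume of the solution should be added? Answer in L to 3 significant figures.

18.1 L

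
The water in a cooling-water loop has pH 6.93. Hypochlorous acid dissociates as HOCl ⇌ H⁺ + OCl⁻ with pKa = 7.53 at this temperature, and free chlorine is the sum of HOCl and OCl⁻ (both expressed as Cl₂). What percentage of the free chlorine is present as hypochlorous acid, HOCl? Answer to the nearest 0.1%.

79.9%

[OCl⁻]/[HOCl] = 10^(pH − pKa) = 10^(6.93 − 7.53) = 10^-0.60 = 0.2512.
Fraction as HOCl = 1 / (1 + 0.2512) = 0.7992.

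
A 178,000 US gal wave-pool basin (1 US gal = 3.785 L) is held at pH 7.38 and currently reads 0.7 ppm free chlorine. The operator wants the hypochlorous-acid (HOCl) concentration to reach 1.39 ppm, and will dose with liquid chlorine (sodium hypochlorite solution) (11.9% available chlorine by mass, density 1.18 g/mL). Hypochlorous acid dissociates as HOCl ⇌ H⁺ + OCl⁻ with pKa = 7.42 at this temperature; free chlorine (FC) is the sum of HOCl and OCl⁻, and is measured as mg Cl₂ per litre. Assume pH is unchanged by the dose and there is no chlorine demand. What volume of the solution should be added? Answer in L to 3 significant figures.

9.39 L

Volume: 178,000 US gal × 3.785 L/gal = 673,730 L.
[OCl⁻]/[HOCl] = 10^(pH − pKa) = 10^(7.38 − 7.42) = 0.912; fraction as HOCl = 1/(1 + 0.912) = 0.523.
Free chlorine required for 1.39 ppm HOCl: 1.39 / 0.523 = 2.658 ppm.
FC to add: 2.658 − 0.7 = 1.958 mg/L as Cl₂.
Cl₂ equivalent: 1.958 mg/L × 673,730 L = 1319 g.
Product at 11.9% available Cl: 1319 / 0.119 = 11,080 g.
Volume: 11,080 g ÷ 1.18 g/mL = 9393 mL.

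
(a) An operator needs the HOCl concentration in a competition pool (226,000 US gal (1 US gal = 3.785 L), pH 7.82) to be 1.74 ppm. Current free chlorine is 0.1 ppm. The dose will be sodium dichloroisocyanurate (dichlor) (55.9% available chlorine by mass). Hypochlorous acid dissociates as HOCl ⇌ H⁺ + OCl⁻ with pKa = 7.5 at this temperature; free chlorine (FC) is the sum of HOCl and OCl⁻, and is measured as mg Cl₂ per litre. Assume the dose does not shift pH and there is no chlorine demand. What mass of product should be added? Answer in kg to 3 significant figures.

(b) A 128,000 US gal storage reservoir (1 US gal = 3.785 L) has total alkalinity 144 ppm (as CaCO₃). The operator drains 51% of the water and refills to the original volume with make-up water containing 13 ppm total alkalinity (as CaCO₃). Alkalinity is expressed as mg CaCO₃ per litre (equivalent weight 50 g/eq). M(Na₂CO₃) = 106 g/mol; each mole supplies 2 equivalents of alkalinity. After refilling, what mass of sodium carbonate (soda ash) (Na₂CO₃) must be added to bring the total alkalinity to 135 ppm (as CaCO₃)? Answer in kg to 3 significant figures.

(a) Volume: 226,000 US gal × 3.785 L/gal = 855,410 L.
(a) [OCl⁻]/[HOCl] = 10^(pH − pKa) = 10^(7.82 − 7.5) = 2.089; fraction as HOCl = 1/(1 + 2.089) = 0.3237.
(a) Free chlorine required for 1.74 ppm HOCl: 1.74 / 0.3237 = 5.375 ppm.
(a) FC to add: 5.375 − 0.1 = 5.275 mg/L as Cl₂.
(a) Cl₂ equivalent: 5.275 mg/L × 855,410 L = 4513 g.
(a) Product at 55.9% available Cl: 4513 / 0.559 = 8073 g.

(b) Volume: 128,000 US gal × 3.785 L/gal = 484,480 L.
(b) After draining 51% and refilling: 144 × 0.49 + 13 × 0.51 = 77.19 ppm.
(b) Deficit to target: 135 − 77.19 = 57.81 mg/L.
(b) As CaCO₃: 57.81 mg/L × 484,480 L = 28,010 g; ÷ 50 g/eq ÷ 2 = 280.1 mol Na₂CO₃.
(b) Mass: 280.1 × 106 = 29,690 g.

(a) 8.07 kg; (b) 29.7 kg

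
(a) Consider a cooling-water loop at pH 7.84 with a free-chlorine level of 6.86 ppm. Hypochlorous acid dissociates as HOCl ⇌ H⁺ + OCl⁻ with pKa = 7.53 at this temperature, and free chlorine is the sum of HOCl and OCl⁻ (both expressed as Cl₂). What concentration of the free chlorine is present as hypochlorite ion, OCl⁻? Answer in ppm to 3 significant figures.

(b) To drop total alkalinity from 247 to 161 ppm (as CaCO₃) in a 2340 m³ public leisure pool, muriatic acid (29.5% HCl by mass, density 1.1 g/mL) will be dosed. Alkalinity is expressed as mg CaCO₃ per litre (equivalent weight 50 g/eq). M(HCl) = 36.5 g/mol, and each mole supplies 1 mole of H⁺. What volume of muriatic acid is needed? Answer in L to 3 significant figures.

(a) [OCl⁻]/[HOCl] = 10^(pH − pKa) = 10^(7.84 − 7.53) = 10^0.31 = 2.042.
(a) Fraction as HOCl = 1 / (1 + 2.042) = 0.3288.
(a) OCl⁻ = (1 − 0.3288) × 6.86 ppm = 4.605 ppm.

(b) Volume: 2340 m³ = 2,340,000 L.
(b) Alkalinity to neutralize: (247 − 161) = 86 mg/L as CaCO₃ × 2,340,000 L = 201,200 g as CaCO₃.
(b) Equivalents of H⁺ required: 201,200 ÷ 50 g/eq = 4025 eq = 4025 mol HCl.
(b) Mass of HCl: 4025 × 36.5 = 146,900 g.
(b) Mass of 29.5% solution: 146,900 / 0.295 = 498,000 g.
(b) Volume: 498,000 g ÷ 1.1 g/mL = 452,700 mL.

(a) 4.60 ppm; (b) 453 L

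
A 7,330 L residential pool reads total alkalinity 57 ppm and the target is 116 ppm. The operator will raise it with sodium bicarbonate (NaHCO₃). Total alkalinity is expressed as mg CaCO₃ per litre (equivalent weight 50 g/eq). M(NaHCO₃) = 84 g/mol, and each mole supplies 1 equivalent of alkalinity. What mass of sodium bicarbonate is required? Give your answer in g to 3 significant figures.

Alkalinity to add: (116 − 57) = 59 mg/L as CaCO₃ × 7,330 L = 432.5 g as CaCO₃.
Equivalents: 432.5 g ÷ 50 g/eq = 8.649 eq.
NaHCO₃ supplies 1 eq per mole → 8.649 mol.
Mass: 8.649 mol × 84 g/mol = 726.5 g.

727 g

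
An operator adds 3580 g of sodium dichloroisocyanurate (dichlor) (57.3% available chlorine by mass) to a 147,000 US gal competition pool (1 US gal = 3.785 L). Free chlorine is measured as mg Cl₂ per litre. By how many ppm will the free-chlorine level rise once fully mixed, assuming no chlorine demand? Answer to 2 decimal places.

3.69 ppm

Volume: 147,000 US gal × 3.785 L/gal = 556,395 L.
Available chlorine delivered: 3580 g × 0.573 = 2051 g as Cl₂.
Concentration rise: 2051 g / 556,395 L = 3.687 mg/L = 3.69 ppm.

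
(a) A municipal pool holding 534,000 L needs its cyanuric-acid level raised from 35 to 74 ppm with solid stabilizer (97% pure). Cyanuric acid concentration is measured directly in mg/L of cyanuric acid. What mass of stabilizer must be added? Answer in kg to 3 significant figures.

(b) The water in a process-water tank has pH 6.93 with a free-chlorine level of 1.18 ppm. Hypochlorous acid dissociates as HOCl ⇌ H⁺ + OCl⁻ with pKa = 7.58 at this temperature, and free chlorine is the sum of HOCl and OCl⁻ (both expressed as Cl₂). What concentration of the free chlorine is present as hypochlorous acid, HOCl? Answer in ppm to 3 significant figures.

(a) 21.5 kg; (b) 0.964 ppm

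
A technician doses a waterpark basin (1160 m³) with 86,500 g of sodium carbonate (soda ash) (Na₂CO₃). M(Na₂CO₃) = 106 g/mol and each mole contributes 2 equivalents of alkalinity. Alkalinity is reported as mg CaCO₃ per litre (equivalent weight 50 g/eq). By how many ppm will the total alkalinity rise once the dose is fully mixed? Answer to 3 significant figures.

70.3 ppm

Volume: 1160 m³ = 1,160,000 L.
Moles of Na₂CO₃: 86,500 g ÷ 106 g/mol = 816 mol → 1632 eq of alkalinity.
As CaCO₃: 1632 eq × 50 g/eq = 81,600 g.
Rise: 81,600 g / 1,160,000 L × 1000 = 70.35 mg/L.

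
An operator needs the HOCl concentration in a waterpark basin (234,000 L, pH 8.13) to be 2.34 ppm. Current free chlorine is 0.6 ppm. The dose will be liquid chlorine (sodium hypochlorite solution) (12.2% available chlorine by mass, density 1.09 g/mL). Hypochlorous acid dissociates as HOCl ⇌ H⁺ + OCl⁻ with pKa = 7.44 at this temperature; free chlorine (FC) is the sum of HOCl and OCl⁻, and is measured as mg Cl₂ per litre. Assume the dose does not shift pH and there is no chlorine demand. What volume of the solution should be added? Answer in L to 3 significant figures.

23.2 L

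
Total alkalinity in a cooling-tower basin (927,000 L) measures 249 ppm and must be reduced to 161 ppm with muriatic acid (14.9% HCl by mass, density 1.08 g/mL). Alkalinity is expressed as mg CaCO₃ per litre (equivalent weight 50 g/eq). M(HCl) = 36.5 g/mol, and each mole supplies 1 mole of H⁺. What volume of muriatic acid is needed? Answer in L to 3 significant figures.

370 L

Alkalinity to neutralize: (249 − 161) = 88 mg/L as CaCO₃ × 927,000 L = 81,580 g as CaCO₃.
Equivalents of H⁺ required: 81,580 ÷ 50 g/eq = 1632 eq = 1632 mol HCl.
Mass of HCl: 1632 × 36.5 = 59,550 g.
Mass of 14.9% solution: 59,550 / 0.149 = 399,700 g.
Volume: 399,700 g ÷ 1.08 g/mL = 370,100 mL.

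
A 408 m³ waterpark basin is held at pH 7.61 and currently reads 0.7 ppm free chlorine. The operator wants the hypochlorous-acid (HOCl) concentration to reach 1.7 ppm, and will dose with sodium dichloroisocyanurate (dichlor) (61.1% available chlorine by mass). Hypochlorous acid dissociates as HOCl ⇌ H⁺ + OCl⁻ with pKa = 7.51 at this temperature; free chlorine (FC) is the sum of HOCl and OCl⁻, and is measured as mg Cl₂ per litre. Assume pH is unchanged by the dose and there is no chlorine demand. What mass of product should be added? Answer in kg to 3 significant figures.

2.10 kg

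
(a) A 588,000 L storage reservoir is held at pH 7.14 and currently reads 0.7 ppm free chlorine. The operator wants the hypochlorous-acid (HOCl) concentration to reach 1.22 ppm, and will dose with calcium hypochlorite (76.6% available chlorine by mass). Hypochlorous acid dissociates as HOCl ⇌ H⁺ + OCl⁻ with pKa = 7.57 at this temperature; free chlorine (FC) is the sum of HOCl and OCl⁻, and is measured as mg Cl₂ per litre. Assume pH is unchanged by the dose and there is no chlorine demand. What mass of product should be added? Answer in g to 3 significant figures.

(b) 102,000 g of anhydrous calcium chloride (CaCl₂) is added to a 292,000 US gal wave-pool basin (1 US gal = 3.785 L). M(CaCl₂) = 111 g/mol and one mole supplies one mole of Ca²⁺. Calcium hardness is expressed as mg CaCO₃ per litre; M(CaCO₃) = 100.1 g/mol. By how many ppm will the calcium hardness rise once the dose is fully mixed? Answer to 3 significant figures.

(a) 747 g; (b) 83.2 ppm

(a) [OCl⁻]/[HOCl] = 10^(pH − pKa) = 10^(7.14 − 7.57) = 0.3715; fraction as HOCl = 1/(1 + 0.3715) = 0.7291.
(a) Free chlorine required for 1.22 ppm HOCl: 1.22 / 0.7291 = 1.673 ppm.
(a) FC to add: 1.673 − 0.7 = 0.9733 mg/L as Cl₂.
(a) Cl₂ equivalent: 0.9733 mg/L × 588,000 L = 572.3 g.
(a) Product at 76.6% available Cl: 572.3 / 0.766 = 747.1 g.

(b) Volume: 292,000 US gal × 3.785 L/gal = 1,105,220 L.
(b) Moles of Ca²⁺: 102,000 g ÷ 111 g/mol = 918.9 mol.
(b) As CaCO₃: 918.9 mol × 100.1 g/mol = 91,980 g.
(b) Rise: 91,980 g / 1,105,220 L × 1000 = 83.23 mg/L.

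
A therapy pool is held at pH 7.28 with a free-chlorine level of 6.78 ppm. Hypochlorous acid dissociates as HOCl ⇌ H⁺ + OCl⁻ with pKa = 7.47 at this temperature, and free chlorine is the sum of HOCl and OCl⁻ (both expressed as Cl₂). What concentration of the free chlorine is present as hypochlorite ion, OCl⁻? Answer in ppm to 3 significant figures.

2.66 ppm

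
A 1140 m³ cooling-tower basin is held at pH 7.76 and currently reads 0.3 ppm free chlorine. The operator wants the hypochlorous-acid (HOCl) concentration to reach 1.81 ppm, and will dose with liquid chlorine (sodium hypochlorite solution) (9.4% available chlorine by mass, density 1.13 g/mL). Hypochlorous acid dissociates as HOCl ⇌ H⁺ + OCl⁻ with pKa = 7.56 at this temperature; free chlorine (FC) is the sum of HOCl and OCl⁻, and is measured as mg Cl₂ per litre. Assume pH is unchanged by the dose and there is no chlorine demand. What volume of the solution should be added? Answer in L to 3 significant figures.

47.0 L

Volume: 1140 m³ = 1,140,000 L.
[OCl⁻]/[HOCl] = 10^(pH − pKa) = 10^(7.76 − 7.56) = 1.585; fraction as HOCl = 1/(1 + 1.585) = 0.3869.
Free chlorine required for 1.81 ppm HOCl: 1.81 / 0.3869 = 4.679 ppm.
FC to add: 4.679 − 0.3 = 4.379 mg/L as Cl₂.
Cl₂ equivalent: 4.379 mg/L × 1,140,000 L = 4992 g.
Product at 9.4% available Cl: 4992 / 0.094 = 53,100 g.
Volume: 53,100 g ÷ 1.13 g/mL = 46,990 mL.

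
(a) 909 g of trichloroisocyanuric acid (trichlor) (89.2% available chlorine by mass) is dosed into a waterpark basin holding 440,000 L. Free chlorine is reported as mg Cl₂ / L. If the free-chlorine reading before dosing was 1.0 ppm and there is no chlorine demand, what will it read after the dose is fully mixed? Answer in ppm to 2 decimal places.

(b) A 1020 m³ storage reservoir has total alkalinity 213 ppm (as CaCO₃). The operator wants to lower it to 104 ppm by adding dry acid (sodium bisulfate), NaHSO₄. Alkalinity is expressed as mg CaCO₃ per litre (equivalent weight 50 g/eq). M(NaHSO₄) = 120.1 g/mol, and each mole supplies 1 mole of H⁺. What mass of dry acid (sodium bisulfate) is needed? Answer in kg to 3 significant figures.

(a) 2.84 ppm; (b) 267 kg

(a) Available chlorine delivered: 909 g × 0.892 = 810.8 g as Cl₂.
(a) Concentration rise: 810.8 g / 440,000 L = 1.843 mg/L = 1.84 ppm.
(a) Final FC: 1.0 + 1.84 = 2.84 ppm.

(b) Volume: 1020 m³ = 1,020,000 L.
(b) Alkalinity to neutralize: (213 − 104) = 109 mg/L as CaCO₃ × 1,020,000 L = 111,200 g as CaCO₃.
(b) Equivalents of H⁺ required: 111,200 ÷ 50 g/eq = 2224 eq = 2224 mol NaHSO₄.
(b) Mass of NaHSO₄: 2224 × 120.1 = 267,100 g.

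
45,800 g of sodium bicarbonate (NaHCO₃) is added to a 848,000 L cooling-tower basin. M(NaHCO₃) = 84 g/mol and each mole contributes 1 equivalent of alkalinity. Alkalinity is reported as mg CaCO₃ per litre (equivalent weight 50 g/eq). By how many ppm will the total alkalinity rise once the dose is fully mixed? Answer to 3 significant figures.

32.1 ppm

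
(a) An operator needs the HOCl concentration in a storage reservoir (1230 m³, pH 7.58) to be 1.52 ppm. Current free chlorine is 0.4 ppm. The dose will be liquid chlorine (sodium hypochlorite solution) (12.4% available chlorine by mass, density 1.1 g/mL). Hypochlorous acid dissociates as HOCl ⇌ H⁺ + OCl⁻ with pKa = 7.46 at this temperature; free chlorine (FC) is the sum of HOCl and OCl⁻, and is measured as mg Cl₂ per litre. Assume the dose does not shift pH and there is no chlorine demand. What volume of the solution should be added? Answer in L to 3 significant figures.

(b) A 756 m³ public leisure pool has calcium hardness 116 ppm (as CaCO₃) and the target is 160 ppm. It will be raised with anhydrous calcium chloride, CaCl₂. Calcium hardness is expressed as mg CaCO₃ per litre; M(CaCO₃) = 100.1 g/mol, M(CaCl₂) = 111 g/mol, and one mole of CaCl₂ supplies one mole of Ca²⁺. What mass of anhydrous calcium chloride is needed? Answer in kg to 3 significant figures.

(a) 28.2 L; (b) 36.9 kg

(a) Volume: 1230 m³ = 1,230,000 L.
(a) [OCl⁻]/[HOCl] = 10^(pH − pKa) = 10^(7.58 − 7.46) = 1.318; fraction as HOCl = 1/(1 + 1.318) = 0.4314.
(a) Free chlorine required for 1.52 ppm HOCl: 1.52 / 0.4314 = 3.524 ppm.
(a) FC to add: 3.524 − 0.4 = 3.124 mg/L as Cl₂.
(a) Cl₂ equivalent: 3.124 mg/L × 1,230,000 L = 3842 g.
(a) Product at 12.4% available Cl: 3842 / 0.124 = 30,990 g.
(a) Volume: 30,990 g ÷ 1.1 g/mL = 28,170 mL.

(b) Volume: 756 m³ = 756,000 L.
(b) Hardness to add: (160 − 116) = 44 mg/L as CaCO₃ × 756,000 L = 33,260 g as CaCO₃.
(b) Moles of Ca²⁺ (1 mol Ca²⁺ ≡ 1 mol CaCO₃): 33,260 / 100.1 g/mol = 332.3 mol.
(b) Mass of CaCl₂: 332.3 × 111 = 36,890 g.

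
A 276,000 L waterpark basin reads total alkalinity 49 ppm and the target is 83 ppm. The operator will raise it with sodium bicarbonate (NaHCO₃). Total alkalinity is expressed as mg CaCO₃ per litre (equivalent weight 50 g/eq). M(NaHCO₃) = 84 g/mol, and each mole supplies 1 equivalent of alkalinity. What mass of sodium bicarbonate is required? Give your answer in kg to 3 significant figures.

15.8 kg

Alkalinity to add: (83 − 49) = 34 mg/L as CaCO₃ × 276,000 L = 9384 g as CaCO₃.
Equivalents: 9384 g ÷ 50 g/eq = 187.7 eq.
NaHCO₃ supplies 1 eq per mole → 187.7 mol.
Mass: 187.7 mol × 84 g/mol = 15,770 g.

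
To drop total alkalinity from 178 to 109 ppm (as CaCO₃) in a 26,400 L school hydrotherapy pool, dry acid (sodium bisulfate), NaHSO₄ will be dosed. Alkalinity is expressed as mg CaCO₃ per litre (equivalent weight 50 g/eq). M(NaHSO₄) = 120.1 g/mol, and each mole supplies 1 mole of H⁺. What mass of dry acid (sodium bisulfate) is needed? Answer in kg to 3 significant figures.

4.38 kg

Alkalinity to neutralize: (178 − 109) = 69 mg/L as CaCO₃ × 26,400 L = 1822 g as CaCO₃.
Equivalents of H⁺ required: 1822 ÷ 50 g/eq = 36.43 eq = 36.43 mol NaHSO₄.
Mass of NaHSO₄: 36.43 × 120.1 = 4375 g.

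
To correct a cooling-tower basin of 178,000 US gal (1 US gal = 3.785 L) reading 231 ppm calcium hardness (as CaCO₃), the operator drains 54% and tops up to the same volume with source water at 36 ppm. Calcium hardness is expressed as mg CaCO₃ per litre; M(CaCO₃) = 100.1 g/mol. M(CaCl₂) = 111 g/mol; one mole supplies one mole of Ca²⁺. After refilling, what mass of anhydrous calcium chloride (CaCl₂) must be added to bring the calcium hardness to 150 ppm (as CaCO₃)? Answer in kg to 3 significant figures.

18.2 kg

Volume: 178,000 US gal × 3.785 L/gal = 673,730 L.
After draining 54% and refilling: 231 × 0.46 + 36 × 0.54 = 125.7 ppm.
Deficit to target: 150 − 125.7 = 24.3 mg/L.
As CaCO₃: 24.3 mg/L × 673,730 L = 16,370 g; ÷ 100.1 = 163.6 mol Ca²⁺.
Mass: 163.6 × 111 = 18,150 g.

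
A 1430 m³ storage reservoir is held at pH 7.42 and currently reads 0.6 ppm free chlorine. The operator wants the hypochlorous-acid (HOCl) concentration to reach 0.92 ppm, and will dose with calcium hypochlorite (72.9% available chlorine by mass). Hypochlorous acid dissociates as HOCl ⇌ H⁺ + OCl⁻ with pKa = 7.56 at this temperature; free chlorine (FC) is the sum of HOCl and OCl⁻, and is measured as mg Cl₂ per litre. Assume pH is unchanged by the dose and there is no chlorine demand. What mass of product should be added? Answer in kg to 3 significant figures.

Volume: 1430 m³ = 1,430,000 L.
[OCl⁻]/[HOCl] = 10^(pH − pKa) = 10^(7.42 − 7.56) = 0.7244; fraction as HOCl = 1/(1 + 0.7244) = 0.5799.
Free chlorine required for 0.92 ppm HOCl: 0.92 / 0.5799 = 1.586 ppm.
FC to add: 1.586 − 0.6 = 0.9865 mg/L as Cl₂.
Cl₂ equivalent: 0.9865 mg/L × 1,430,000 L = 1411 g.
Product at 72.9% available Cl: 1411 / 0.729 = 1935 g.

1.94 kg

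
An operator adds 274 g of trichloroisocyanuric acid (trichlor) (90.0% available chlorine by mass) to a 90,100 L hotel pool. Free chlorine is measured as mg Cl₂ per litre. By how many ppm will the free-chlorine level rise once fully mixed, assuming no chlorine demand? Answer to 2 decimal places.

2.74 ppm

Available chlorine delivered: 274 g × 0.9 = 246.6 g as Cl₂.
Concentration rise: 246.6 g / 90,100 L = 2.737 mg/L = 2.74 ppm.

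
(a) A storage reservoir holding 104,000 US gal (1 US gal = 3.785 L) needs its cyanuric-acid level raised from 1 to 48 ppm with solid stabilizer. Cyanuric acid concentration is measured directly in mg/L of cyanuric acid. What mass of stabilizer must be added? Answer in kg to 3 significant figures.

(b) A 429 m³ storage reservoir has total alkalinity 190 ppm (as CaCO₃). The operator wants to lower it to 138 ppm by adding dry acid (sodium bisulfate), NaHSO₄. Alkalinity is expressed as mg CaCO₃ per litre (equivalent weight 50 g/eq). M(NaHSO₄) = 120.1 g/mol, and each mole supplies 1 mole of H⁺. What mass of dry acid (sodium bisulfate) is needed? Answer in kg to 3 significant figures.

(a) 18.5 kg; (b) 53.6 kg

(a) Volume: 104,000 US gal × 3.785 L/gal = 393,640 L.
(a) CYA to add: (48 − 1) = 47 mg/L × 393,640 L = 18,500 g cyanuric acid.

(b) Volume: 429 m³ = 429,000 L.
(b) Alkalinity to neutralize: (190 − 138) = 52 mg/L as CaCO₃ × 429,000 L = 22,310 g as CaCO₃.
(b) Equivalents of H⁺ required: 22,310 ÷ 50 g/eq = 446.2 eq = 446.2 mol NaHSO₄.
(b) Mass of NaHSO₄: 446.2 × 120.1 = 53,580 g.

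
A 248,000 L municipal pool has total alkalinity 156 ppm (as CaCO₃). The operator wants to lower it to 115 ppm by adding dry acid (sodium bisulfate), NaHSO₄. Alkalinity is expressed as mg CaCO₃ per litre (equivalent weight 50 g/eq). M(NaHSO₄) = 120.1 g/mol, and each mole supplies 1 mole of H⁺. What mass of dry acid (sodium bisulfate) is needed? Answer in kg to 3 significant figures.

24.4 kg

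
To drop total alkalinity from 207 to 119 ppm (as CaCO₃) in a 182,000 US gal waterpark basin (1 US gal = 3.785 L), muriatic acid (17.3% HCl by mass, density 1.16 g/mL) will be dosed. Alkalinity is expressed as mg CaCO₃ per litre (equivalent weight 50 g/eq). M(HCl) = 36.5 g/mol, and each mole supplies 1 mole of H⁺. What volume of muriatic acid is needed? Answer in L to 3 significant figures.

221 L

Volume: 182,000 US gal × 3.785 L/gal = 688,870 L.
Alkalinity to neutralize: (207 − 119) = 88 mg/L as CaCO₃ × 688,870 L = 60,620 g as CaCO₃.
Equivalents of H⁺ required: 60,620 ÷ 50 g/eq = 1212 eq = 1212 mol HCl.
Mass of HCl: 1212 × 36.5 = 44,250 g.
Mass of 17.3% solution: 44,250 / 0.173 = 255,800 g.
Volume: 255,800 g ÷ 1.16 g/mL = 220,500 mL.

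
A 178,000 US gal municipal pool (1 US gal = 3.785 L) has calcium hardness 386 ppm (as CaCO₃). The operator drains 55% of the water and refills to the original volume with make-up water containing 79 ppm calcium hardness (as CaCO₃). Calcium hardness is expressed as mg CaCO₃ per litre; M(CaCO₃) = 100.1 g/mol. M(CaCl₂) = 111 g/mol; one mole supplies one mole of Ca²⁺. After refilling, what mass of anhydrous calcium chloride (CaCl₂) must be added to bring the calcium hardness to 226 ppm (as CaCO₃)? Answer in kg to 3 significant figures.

6.61 kg

Volume: 178,000 US gal × 3.785 L/gal = 673,730 L.
After draining 55% and refilling: 386 × 0.45 + 79 × 0.55 = 217.15 ppm.
Deficit to target: 226 − 217.15 = 8.85 mg/L.
As CaCO₃: 8.85 mg/L × 673,730 L = 5963 g; ÷ 100.1 = 59.57 mol Ca²⁺.
Mass: 59.57 × 111 = 6612 g.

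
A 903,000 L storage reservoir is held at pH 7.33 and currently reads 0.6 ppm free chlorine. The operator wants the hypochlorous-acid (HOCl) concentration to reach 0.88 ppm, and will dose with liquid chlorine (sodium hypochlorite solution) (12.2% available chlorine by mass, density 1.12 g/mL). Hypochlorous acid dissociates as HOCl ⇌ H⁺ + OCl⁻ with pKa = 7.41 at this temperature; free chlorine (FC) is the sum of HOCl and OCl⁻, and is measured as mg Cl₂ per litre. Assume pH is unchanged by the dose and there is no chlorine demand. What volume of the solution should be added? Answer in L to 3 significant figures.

6.69 L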